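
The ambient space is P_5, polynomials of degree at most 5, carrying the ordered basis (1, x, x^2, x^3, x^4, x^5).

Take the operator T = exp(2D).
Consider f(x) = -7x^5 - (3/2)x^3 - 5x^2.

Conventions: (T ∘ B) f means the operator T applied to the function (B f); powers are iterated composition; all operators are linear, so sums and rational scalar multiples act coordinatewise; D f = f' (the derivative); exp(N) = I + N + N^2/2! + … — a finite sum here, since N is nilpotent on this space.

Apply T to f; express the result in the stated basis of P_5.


order-1 term: -70x^4 - 9x^2 - 20x
order-2 term: -280x^3 - 18x - 20
order-3 term: -560x^2 - 12
order-4 term: -560x
order-5 term: -224
the series for exp(2D) f terminates at order 5
exp(2D) f = -7x^5 - 70x^4 - (563/2)x^3 - 574x^2 - 598x - 256

g(x) = -7x^5 - 70x^4 - (563/2)x^3 - 574x^2 - 598x - 256


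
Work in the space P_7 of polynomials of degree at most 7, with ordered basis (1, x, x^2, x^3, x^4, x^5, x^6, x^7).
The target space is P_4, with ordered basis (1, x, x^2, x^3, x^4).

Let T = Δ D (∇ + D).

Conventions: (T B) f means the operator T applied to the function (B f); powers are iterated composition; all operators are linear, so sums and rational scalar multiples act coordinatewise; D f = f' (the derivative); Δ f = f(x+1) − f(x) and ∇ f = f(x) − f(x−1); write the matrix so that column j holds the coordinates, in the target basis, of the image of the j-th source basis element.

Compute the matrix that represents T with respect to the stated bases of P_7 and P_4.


image of 1: 0
image of x: 0
image of x^2: 0
image of x^3: 12
image of x^4: 48x + 12
image of x^5: 120x^2 + 60x + 30
image of x^6: 240x^3 + 180x^2 + 180x + 30
image of x^7: 420x^4 + 420x^3 + 630x^2 + 210x + 56
each image's coordinates form column j of the matrix

the matrix is [[0, 0, 0, 12, 12, 30, 30, 56]; [0, 0, 0, 0, 48, 60, 180, 210]; [0, 0, 0, 0, 0, 120, 180, 630]; [0, 0, 0, 0, 0, 0, 240, 420]; [0, 0, 0, 0, 0, 0, 0, 420]] (rows listed top to bottom)


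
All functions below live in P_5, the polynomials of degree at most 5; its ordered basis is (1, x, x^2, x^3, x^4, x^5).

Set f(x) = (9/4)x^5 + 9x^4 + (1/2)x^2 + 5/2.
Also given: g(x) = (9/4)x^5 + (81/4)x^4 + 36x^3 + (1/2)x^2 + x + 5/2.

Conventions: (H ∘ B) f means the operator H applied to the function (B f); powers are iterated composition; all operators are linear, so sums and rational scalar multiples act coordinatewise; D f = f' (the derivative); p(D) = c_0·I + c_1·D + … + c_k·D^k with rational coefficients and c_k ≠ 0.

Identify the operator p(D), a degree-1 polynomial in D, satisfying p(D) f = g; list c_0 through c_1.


c_0 = 1, c_1 = 1

D^0 f = (9/4)x^5 + 9x^4 + (1/2)x^2 + 5/2
D^1 f = (45/4)x^4 + 36x^3 + x
matching coefficients of g against c_0 f + c_1 Df + … from the top degree down determines the c_i
solution: c_0 = 1, c_1 = 1


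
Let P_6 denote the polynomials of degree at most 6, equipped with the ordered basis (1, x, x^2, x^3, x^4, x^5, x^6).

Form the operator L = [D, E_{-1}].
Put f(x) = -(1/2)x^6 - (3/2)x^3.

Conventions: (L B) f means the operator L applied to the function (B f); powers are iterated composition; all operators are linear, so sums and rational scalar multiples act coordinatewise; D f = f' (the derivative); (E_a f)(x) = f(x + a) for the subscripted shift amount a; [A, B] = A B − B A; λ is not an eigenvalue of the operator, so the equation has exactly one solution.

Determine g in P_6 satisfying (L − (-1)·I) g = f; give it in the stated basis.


write g with unknown coordinates in the stated basis and equate coefficients in (L − (-1)·I) g = f
solving from the highest basis element down gives g = -(1/2)x^6 - (3/2)x^3
check: L g = 0
so L g − (-1)·g = -(1/2)x^6 - (3/2)x^3 = f ✓

the result is g(x) = -(1/2)x^6 - (3/2)x^3


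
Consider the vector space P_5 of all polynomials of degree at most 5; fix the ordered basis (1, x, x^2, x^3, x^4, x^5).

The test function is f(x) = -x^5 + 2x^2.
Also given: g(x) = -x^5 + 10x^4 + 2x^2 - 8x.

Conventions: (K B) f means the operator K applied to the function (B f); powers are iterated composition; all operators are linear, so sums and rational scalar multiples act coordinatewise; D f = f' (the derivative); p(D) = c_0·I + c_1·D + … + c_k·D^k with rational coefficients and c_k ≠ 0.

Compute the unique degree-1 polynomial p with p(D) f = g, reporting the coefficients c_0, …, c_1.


c_0 = 1, c_1 = -2

D^0 f = -x^5 + 2x^2
D^1 f = -5x^4 + 4x
matching coefficients of g against c_0 f + c_1 Df + … from the top degree down determines the c_i
solution: c_0 = 1, c_1 = -2


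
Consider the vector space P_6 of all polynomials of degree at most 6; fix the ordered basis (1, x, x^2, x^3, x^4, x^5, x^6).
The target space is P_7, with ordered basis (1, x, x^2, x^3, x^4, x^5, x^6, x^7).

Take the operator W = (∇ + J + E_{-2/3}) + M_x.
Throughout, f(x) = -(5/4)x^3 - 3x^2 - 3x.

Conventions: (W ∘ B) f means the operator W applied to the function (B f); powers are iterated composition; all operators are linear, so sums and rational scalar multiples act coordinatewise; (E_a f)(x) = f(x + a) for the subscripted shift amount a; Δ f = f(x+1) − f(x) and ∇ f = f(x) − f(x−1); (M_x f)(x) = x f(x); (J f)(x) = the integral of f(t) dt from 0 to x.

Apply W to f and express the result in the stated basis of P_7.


∇ f = -(15/4)x^2 - (9/4)x - 5/4
J f = -(5/16)x^4 - x^3 - (3/2)x^2
E_{-2/3} f = -(5/4)x^3 - (1/2)x^2 - (2/3)x + 28/27
(∇ + J + E_{-2/3}) f = -(5/16)x^4 - (9/4)x^3 - (23/4)x^2 - (35/12)x - 23/108
M_x f = -(5/4)x^4 - 3x^3 - 3x^2
((∇ + J + E_{-2/3}) + M_x) f = -(25/16)x^4 - (21/4)x^3 - (35/4)x^2 - (35/12)x - 23/108

g(x) = -(25/16)x^4 - (21/4)x^3 - (35/4)x^2 - (35/12)x - 23/108


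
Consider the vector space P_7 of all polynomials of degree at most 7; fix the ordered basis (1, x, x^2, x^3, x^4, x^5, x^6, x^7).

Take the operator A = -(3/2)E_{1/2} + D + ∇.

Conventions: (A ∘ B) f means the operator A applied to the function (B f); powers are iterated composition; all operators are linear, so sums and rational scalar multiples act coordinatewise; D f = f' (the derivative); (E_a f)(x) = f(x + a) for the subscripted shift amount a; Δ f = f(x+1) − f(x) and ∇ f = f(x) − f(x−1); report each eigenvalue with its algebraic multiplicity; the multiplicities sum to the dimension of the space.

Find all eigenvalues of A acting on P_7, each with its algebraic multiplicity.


λ = -3/2 (multiplicity 8)

image of 1: -3/2
image of x: -(3/2)x + 5/4
image of x^2: -(3/2)x^2 + (5/2)x - 11/8
image of x^3: -(3/2)x^3 + (15/4)x^2 - (33/8)x + 13/16
image of x^4: -(3/2)x^4 + 5x^3 - (33/4)x^2 + (13/4)x - 35/32
image of x^5: -(3/2)x^5 + (25/4)x^4 - (55/4)x^3 + (65/8)x^2 - (175/32)x + 61/64
image of x^6: -(3/2)x^6 + (15/2)x^5 - (165/8)x^4 + (65/4)x^3 - (525/32)x^2 + (183/32)x - 131/128
image of x^7: -(3/2)x^7 + (35/4)x^6 - (231/8)x^5 + (455/16)x^4 - (1225/32)x^3 + (1281/64)x^2 - (917/128)x + 253/256
the matrix is upper triangular; its diagonal is (-3/2, -3/2, -3/2, -3/2, -3/2, -3/2, -3/2, -3/2)
for a triangular matrix the eigenvalues are the diagonal entries, with algebraic multiplicity their repetition count


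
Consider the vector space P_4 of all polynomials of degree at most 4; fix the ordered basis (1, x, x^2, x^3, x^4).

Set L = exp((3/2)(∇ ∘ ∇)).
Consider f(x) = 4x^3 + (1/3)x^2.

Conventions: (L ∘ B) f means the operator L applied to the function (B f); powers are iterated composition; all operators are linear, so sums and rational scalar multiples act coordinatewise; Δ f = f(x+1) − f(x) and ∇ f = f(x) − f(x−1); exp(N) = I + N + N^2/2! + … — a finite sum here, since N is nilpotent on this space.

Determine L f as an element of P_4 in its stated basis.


order-1 term: 36x - 35
the series for exp((3/2)(∇ ∘ ∇)) f terminates at order 1
exp((3/2)(∇ ∘ ∇)) f = 4x^3 + (1/3)x^2 + 36x - 35

g(x) = 4x^3 + (1/3)x^2 + 36x - 35


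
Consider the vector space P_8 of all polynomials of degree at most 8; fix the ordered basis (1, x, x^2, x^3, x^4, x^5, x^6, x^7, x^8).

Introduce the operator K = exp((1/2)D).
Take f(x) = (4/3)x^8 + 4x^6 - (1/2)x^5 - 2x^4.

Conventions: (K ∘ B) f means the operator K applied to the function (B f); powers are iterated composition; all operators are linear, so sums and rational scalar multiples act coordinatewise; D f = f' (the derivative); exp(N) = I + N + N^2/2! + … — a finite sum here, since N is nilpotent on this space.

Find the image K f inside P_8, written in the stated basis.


the image equals g(x) = (4/3)x^8 + (16/3)x^7 + (40/3)x^6 + (125/6)x^5 + (211/12)x^4 + (85/12)x^3 + (17/24)x^2 - (31/96)x - 7/96

order-1 term: (16/3)x^7 + 12x^5 - (5/4)x^4 - 4x^3
order-2 term: (28/3)x^6 + 15x^4 - (5/4)x^3 - 3x^2
order-3 term: (28/3)x^5 + 10x^3 - (5/8)x^2 - x
order-4 term: (35/6)x^4 + (15/4)x^2 - (5/32)x - 1/8
order-5 term: (7/3)x^3 + (3/4)x - 1/64
order-6 term: (7/12)x^2 + 1/16
order-7 term: (1/12)x
order-8 term: 1/192
the series for exp((1/2)D) f terminates at order 8
exp((1/2)D) f = (4/3)x^8 + (16/3)x^7 + (40/3)x^6 + (125/6)x^5 + (211/12)x^4 + (85/12)x^3 + (17/24)x^2 - (31/96)x - 7/96


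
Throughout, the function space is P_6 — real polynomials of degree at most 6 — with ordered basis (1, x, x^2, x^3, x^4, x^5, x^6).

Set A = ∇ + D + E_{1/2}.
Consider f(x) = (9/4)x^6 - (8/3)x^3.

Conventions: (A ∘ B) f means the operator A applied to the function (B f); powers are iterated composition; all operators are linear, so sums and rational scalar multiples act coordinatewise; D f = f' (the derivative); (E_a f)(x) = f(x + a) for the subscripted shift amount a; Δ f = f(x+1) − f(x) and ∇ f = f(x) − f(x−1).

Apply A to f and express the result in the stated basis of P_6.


∇ f = (27/2)x^5 - (135/4)x^4 + 45x^3 - (167/4)x^2 + (43/2)x - 59/12
D f = (27/2)x^5 - 8x^2
E_{1/2} f = (9/4)x^6 + (27/4)x^5 + (135/16)x^4 + (71/24)x^3 - (121/64)x^2 - (101/64)x - 229/768
(∇ + D + E_{1/2}) f = (9/4)x^6 + (135/4)x^5 - (405/16)x^4 + (1151/24)x^3 - (3305/64)x^2 + (1275/64)x - 1335/256

the result is g(x) = (9/4)x^6 + (135/4)x^5 - (405/16)x^4 + (1151/24)x^3 - (3305/64)x^2 + (1275/64)x - 1335/256


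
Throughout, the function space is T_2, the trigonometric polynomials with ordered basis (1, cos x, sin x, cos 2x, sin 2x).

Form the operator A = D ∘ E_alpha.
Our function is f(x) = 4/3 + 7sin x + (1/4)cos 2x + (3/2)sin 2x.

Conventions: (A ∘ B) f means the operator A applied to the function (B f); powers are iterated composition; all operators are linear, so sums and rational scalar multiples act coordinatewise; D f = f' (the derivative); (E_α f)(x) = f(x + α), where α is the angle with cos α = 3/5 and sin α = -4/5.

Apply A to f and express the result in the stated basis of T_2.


the result is g(x) = (21/5)cos x + (28/5)sin x - (9/25)cos 2x + (151/50)sin 2x

E_alpha f = 4/3 - (28/5)cos x + (21/5)sin x - (151/100)cos 2x - (9/50)sin 2x
D E_alpha f = (21/5)cos x + (28/5)sin x - (9/25)cos 2x + (151/50)sin 2x


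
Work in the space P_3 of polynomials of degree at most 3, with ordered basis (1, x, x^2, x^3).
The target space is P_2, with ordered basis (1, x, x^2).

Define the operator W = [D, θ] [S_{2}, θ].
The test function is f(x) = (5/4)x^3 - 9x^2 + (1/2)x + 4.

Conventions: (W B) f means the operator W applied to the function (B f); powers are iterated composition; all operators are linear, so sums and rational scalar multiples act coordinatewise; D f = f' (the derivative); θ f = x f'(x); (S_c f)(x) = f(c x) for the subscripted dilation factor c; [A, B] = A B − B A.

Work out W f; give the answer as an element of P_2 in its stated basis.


θ f = (15/4)x^3 - 18x^2 + (1/2)x
S_{2} θ f = 30x^3 - 72x^2 + x
S_{2} f = 10x^3 - 36x^2 + x + 4
θ S_{2} f = 30x^3 - 72x^2 + x
[S_{2}, θ] f = 0
θ [S_{2}, θ] f = 0
D θ [S_{2}, θ] f = 0
D [S_{2}, θ] f = 0
θ D [S_{2}, θ] f = 0
[D, θ] [S_{2}, θ] f = 0

the image equals g(x) = 0


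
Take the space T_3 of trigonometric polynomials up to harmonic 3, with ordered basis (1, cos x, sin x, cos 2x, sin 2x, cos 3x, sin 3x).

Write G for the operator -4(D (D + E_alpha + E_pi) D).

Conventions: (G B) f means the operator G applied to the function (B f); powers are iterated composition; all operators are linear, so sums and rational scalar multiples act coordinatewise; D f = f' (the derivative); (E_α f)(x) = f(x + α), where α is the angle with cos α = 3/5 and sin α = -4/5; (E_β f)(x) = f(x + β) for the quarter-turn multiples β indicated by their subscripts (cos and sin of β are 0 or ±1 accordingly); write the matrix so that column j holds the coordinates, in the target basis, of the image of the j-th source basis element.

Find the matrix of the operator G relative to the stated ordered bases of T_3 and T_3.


image of 1: 0
image of cos x: -(8/5)cos x - (4/5)sin x
image of sin x: (4/5)cos x - (8/5)sin x
image of cos 2x: (288/25)cos 2x - (416/25)sin 2x
image of sin 2x: (416/25)cos 2x + (288/25)sin 2x
image of cos 3x: -(8712/125)cos 3x - (11916/125)sin 3x
image of sin 3x: (11916/125)cos 3x - (8712/125)sin 3x
each image's coordinates form column j of the matrix

the matrix is [[0, 0, 0, 0, 0, 0, 0]; [0, -8/5, 4/5, 0, 0, 0, 0]; [0, -4/5, -8/5, 0, 0, 0, 0]; [0, 0, 0, 288/25, 416/25, 0, 0]; [0, 0, 0, -416/25, 288/25, 0, 0]; [0, 0, 0, 0, 0, -8712/125, 11916/125]; [0, 0, 0, 0, 0, -11916/125, -8712/125]] (rows listed top to bottom)


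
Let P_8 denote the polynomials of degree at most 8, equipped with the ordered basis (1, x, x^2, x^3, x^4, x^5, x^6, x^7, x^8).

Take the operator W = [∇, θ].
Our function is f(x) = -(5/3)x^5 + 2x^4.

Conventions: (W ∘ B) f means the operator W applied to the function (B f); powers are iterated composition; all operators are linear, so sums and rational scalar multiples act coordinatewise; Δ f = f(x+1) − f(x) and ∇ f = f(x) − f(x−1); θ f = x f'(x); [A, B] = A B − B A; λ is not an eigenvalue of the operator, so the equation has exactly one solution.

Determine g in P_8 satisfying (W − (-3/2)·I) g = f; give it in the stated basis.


g(x) = -(10/9)x^5 + (136/27)x^4 - (2288/81)x^3 + (9640/81)x^2 - (79408/243)x + 328172/729

write g with unknown coordinates in the stated basis and equate coefficients in (W − (-3/2)·I) g = f
solving from the highest basis element down gives g = -(10/9)x^5 + (136/27)x^4 - (2288/81)x^3 + (9640/81)x^2 - (79408/243)x + 328172/729
check: W g = -(50/9)x^4 + (1144/27)x^3 - (4820/27)x^2 + (39704/81)x - 164086/243
so W g − (-3/2)·g = -(5/3)x^5 + 2x^4 = f ✓


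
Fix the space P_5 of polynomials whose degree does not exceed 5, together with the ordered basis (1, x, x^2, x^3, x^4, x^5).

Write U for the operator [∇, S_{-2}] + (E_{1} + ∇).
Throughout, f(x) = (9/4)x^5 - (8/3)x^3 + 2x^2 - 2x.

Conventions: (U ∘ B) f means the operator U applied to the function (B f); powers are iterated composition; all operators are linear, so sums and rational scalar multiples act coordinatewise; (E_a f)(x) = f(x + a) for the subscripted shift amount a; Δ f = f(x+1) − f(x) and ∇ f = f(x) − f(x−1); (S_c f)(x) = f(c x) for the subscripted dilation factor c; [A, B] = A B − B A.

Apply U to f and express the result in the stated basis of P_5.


S_{-2} f = -72x^5 + (64/3)x^3 + 8x^2 + 4x
∇ S_{-2} f = -360x^4 + 720x^3 - 656x^2 + 312x - 164/3
∇ f = (45/4)x^4 - (45/2)x^3 + (29/2)x^2 + (3/4)x - 53/12
S_{-2} ∇ f = 180x^4 + 180x^3 + 58x^2 - (3/2)x - 53/12
[∇, S_{-2}] f = -540x^4 + 540x^3 - 714x^2 + (627/2)x - 201/4
E_{1} f = (9/4)x^5 + (45/4)x^4 + (119/6)x^3 + (33/2)x^2 + (21/4)x - 5/12
∇ f = (45/4)x^4 - (45/2)x^3 + (29/2)x^2 + (3/4)x - 53/12
(E_{1} + ∇) f = (9/4)x^5 + (45/2)x^4 - (8/3)x^3 + 31x^2 + 6x - 29/6
([∇, S_{-2}] + (E_{1} + ∇)) f = (9/4)x^5 - (1035/2)x^4 + (1612/3)x^3 - 683x^2 + (639/2)x - 661/12

g(x) = (9/4)x^5 - (1035/2)x^4 + (1612/3)x^3 - 683x^2 + (639/2)x - 661/12


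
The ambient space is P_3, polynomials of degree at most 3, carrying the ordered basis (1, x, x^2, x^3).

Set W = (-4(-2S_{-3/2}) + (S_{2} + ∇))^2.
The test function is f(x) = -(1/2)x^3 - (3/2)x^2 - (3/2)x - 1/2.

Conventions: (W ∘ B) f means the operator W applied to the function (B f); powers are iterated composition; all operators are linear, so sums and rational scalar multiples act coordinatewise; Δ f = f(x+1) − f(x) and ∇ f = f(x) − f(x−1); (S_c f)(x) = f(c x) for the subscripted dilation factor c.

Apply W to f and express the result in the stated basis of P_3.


the result is g(x) = -(361/2)x^3 - (1461/2)x^2 - (465/2)x + 25/2

S_{-3/2} f = (27/16)x^3 - (27/8)x^2 + (9/4)x - 1/2
(-2S_{-3/2}) f = -(27/8)x^3 + (27/4)x^2 - (9/2)x + 1
(-4(-2S_{-3/2})) f = (27/2)x^3 - 27x^2 + 18x - 4
S_{2} f = -4x^3 - 6x^2 - 3x - 1/2
∇ f = -(3/2)x^2 - (3/2)x - 1/2
(S_{2} + ∇) f = -4x^3 - (15/2)x^2 - (9/2)x - 1
(-4(-2S_{-3/2}) + (S_{2} + ∇)) f = (19/2)x^3 - (69/2)x^2 + (27/2)x - 5
S_{-3/2} (-4(-2S_{-3/2}) + (S_{2} + ∇)) f = -(513/16)x^3 - (621/8)x^2 - (81/4)x - 5
(-2S_{-3/2}) (-4(-2S_{-3/2}) + (S_{2} + ∇)) f = (513/8)x^3 + (621/4)x^2 + (81/2)x + 10
(-4(-2S_{-3/2})) (-4(-2S_{-3/2}) + (S_{2} + ∇)) f = -(513/2)x^3 - 621x^2 - 162x - 40
S_{2} (-4(-2S_{-3/2}) + (S_{2} + ∇)) f = 76x^3 - 138x^2 + 27x - 5
∇ (-4(-2S_{-3/2}) + (S_{2} + ∇)) f = (57/2)x^2 - (195/2)x + 115/2
(S_{2} + ∇) (-4(-2S_{-3/2}) + (S_{2} + ∇)) f = 76x^3 - (219/2)x^2 - (141/2)x + 105/2
(-4(-2S_{-3/2}) + (S_{2} + ∇)) (-4(-2S_{-3/2}) + (S_{2} + ∇)) f = -(361/2)x^3 - (1461/2)x^2 - (465/2)x + 25/2


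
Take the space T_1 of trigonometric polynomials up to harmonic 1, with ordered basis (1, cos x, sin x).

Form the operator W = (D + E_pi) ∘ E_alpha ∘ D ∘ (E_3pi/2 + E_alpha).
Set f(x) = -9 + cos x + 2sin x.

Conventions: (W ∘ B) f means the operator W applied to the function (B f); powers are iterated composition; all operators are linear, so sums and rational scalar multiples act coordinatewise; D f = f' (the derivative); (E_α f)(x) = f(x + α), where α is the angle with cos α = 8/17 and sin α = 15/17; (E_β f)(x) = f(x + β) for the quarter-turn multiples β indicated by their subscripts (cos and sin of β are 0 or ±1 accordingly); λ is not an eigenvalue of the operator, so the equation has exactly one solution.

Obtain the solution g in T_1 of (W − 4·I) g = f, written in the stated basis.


write g with unknown coordinates in the stated basis and equate coefficients in (W − 4·I) g = f
solving from the highest basis element down gives g = 9/4 - (25/156)cos x - (83/156)sin x
check: W g = (14/39)cos x - (5/39)sin x
so W g − 4·g = -9 + cos x + 2sin x = f ✓

g(x) = 9/4 - (25/156)cos x - (83/156)sin x


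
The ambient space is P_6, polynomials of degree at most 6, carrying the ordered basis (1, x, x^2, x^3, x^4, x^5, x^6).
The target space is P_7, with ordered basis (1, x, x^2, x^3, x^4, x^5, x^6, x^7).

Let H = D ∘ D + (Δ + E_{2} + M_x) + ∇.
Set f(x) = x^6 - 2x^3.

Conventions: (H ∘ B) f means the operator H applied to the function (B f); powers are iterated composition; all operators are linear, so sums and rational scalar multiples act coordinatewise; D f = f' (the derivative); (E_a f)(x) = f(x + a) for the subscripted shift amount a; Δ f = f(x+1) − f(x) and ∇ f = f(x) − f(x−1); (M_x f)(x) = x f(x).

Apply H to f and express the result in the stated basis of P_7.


D f = 6x^5 - 6x^2
D D f = 30x^4 - 12x
Δ f = 6x^5 + 15x^4 + 20x^3 + 9x^2 - 1
E_{2} f = x^6 + 12x^5 + 60x^4 + 158x^3 + 228x^2 + 168x + 48
M_x f = x^7 - 2x^4
(Δ + E_{2} + M_x) f = x^7 + x^6 + 18x^5 + 73x^4 + 178x^3 + 237x^2 + 168x + 47
∇ f = 6x^5 - 15x^4 + 20x^3 - 21x^2 + 12x - 3
(D ∘ D + (Δ + E_{2} + M_x) + ∇) f = x^7 + x^6 + 24x^5 + 88x^4 + 198x^3 + 216x^2 + 168x + 44

g(x) = x^7 + x^6 + 24x^5 + 88x^4 + 198x^3 + 216x^2 + 168x + 44


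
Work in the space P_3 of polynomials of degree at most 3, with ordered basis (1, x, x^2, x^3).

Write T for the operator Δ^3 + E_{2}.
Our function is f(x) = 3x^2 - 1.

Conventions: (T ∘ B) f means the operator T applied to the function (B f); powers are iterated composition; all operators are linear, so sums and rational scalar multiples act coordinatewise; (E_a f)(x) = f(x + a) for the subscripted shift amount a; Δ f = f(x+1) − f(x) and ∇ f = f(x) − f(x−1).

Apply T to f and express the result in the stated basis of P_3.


g(x) = 3x^2 + 12x + 11

Δ f = 6x + 3
Δ Δ f = 6
Δ Δ Δ f = 0
E_{2} f = 3x^2 + 12x + 11
(Δ^3 + E_{2}) f = 3x^2 + 12x + 11


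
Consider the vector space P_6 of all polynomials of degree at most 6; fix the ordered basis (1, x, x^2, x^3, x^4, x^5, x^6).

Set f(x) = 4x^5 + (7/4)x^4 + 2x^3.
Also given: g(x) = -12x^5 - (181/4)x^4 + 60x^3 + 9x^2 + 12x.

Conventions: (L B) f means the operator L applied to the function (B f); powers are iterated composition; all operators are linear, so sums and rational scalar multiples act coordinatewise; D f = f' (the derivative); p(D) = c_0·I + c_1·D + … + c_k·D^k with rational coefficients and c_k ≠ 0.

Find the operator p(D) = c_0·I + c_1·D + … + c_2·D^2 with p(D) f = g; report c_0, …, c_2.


c_0 = -3, c_1 = -2, c_2 = 1

D^0 f = 4x^5 + (7/4)x^4 + 2x^3
D^1 f = 20x^4 + 7x^3 + 6x^2
D^2 f = 80x^3 + 21x^2 + 12x
matching coefficients of g against c_0 f + c_1 Df + … from the top degree down determines the c_i
solution: c_0 = -3, c_1 = -2, c_2 = 1


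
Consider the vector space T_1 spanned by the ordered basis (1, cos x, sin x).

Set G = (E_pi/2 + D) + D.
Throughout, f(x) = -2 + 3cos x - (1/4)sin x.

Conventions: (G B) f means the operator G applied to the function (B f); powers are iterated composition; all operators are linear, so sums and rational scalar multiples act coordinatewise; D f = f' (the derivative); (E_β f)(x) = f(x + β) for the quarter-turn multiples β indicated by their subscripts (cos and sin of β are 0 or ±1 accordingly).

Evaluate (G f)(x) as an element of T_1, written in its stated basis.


E_pi/2 f = -2 - (1/4)cos x - 3sin x
D f = -(1/4)cos x - 3sin x
(E_pi/2 + D) f = -2 - (1/2)cos x - 6sin x
D f = -(1/4)cos x - 3sin x
((E_pi/2 + D) + D) f = -2 - (3/4)cos x - 9sin x

the result is g(x) = -2 - (3/4)cos x - 9sin x


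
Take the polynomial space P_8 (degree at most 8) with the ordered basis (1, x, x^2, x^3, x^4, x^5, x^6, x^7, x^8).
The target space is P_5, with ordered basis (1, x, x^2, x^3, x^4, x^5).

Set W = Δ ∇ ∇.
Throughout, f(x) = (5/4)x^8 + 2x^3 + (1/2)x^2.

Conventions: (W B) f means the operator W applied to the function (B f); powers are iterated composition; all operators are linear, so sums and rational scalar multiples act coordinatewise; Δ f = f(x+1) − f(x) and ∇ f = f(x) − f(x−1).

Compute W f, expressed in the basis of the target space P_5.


∇ f = 10x^7 - 35x^6 + 70x^5 - (175/2)x^4 + 70x^3 - 29x^2 + 5x + 1/4
∇ ∇ f = 70x^6 - 420x^5 + 1225x^4 - 2100x^3 + 2170x^2 - 1248x + 613/2
Δ ∇ ∇ f = 420x^5 - 1050x^4 + 2100x^3 - 2100x^2 + 1260x - 303

g(x) = 420x^5 - 1050x^4 + 2100x^3 - 2100x^2 + 1260x - 303


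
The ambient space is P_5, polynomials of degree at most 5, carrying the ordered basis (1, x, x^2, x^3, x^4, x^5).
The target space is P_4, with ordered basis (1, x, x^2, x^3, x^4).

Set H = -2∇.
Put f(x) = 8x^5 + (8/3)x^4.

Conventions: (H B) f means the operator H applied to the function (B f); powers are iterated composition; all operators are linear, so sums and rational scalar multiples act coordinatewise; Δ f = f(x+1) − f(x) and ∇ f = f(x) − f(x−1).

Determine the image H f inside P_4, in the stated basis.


∇ f = 40x^4 - (208/3)x^3 + 64x^2 - (88/3)x + 16/3
(-2∇) f = -80x^4 + (416/3)x^3 - 128x^2 + (176/3)x - 32/3

the result is g(x) = -80x^4 + (416/3)x^3 - 128x^2 + (176/3)x - 32/3


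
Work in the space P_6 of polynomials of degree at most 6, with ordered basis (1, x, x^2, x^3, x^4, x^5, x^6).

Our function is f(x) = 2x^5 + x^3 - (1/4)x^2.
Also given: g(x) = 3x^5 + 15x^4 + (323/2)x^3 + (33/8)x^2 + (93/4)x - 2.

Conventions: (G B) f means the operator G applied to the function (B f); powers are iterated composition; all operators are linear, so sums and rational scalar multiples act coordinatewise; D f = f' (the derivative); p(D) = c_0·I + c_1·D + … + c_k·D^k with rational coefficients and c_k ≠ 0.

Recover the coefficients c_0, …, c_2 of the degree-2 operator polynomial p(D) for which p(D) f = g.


c_0 = 3/2, c_1 = 3/2, c_2 = 4

D^0 f = 2x^5 + x^3 - (1/4)x^2
D^1 f = 10x^4 + 3x^2 - (1/2)x
D^2 f = 40x^3 + 6x - 1/2
matching coefficients of g against c_0 f + c_1 Df + … from the top degree down determines the c_i
solution: c_0 = 3/2, c_1 = 3/2, c_2 = 4


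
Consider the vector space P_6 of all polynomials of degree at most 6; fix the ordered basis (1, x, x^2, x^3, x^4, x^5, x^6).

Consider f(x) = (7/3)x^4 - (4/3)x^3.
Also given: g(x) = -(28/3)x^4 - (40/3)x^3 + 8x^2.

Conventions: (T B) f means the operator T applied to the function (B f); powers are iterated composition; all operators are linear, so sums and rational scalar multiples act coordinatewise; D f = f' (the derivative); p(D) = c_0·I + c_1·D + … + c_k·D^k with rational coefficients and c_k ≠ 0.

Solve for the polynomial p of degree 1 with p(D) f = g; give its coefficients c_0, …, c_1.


D^0 f = (7/3)x^4 - (4/3)x^3
D^1 f = (28/3)x^3 - 4x^2
matching coefficients of g against c_0 f + c_1 Df + … from the top degree down determines the c_i
solution: c_0 = -4, c_1 = -2

p(D) = -4·I − 2·D, i.e. c_0 = -4, c_1 = -2


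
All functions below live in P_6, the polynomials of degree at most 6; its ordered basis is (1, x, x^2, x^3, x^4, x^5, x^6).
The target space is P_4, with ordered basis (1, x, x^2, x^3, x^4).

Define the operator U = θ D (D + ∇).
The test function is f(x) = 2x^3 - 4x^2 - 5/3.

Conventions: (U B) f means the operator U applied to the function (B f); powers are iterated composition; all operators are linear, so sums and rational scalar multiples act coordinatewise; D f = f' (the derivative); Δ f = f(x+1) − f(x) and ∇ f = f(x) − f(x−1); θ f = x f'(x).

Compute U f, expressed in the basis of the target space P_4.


D f = 6x^2 - 8x
∇ f = 6x^2 - 14x + 6
(D + ∇) f = 12x^2 - 22x + 6
D (D + ∇) f = 24x - 22
θ D (D + ∇) f = 24x

g(x) = 24x


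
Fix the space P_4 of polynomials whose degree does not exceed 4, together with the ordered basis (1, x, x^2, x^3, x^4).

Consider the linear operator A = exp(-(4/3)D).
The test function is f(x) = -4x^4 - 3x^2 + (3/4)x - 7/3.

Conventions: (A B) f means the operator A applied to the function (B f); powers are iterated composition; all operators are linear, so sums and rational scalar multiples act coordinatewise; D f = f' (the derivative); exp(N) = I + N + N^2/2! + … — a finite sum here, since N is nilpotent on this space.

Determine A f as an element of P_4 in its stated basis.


order-1 term: (64/3)x^3 + 8x - 1
order-2 term: -(128/3)x^2 - 16/3
order-3 term: (1024/27)x
order-4 term: -1024/81
the series for exp(-(4/3)D) f terminates at order 4
exp(-(4/3)D) f = -4x^4 + (64/3)x^3 - (137/3)x^2 + (5041/108)x - 1726/81

the image equals g(x) = -4x^4 + (64/3)x^3 - (137/3)x^2 + (5041/108)x - 1726/81


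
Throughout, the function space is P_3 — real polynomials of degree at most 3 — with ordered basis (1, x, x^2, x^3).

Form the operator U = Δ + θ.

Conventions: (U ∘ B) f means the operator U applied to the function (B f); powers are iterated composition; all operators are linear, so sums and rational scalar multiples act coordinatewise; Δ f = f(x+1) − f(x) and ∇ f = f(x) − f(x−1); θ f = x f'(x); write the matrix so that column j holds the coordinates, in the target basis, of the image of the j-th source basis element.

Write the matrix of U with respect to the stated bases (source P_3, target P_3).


the matrix is [[0, 1, 1, 1]; [0, 1, 2, 3]; [0, 0, 2, 3]; [0, 0, 0, 3]] (rows listed top to bottom)

image of 1: 0
image of x: x + 1
image of x^2: 2x^2 + 2x + 1
image of x^3: 3x^3 + 3x^2 + 3x + 1
each image's coordinates form column j of the matrix


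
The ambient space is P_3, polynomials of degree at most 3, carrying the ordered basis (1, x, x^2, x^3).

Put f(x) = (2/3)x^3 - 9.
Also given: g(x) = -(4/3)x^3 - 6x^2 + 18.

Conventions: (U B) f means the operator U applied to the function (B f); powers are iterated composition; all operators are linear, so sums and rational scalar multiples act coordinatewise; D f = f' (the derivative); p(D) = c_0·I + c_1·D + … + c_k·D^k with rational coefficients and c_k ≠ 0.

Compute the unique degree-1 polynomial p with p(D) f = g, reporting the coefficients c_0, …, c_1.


p(D) = -2·I − 3·D, i.e. c_0 = -2, c_1 = -3

D^0 f = (2/3)x^3 - 9
D^1 f = 2x^2
matching coefficients of g against c_0 f + c_1 Df + … from the top degree down determines the c_i
solution: c_0 = -2, c_1 = -3


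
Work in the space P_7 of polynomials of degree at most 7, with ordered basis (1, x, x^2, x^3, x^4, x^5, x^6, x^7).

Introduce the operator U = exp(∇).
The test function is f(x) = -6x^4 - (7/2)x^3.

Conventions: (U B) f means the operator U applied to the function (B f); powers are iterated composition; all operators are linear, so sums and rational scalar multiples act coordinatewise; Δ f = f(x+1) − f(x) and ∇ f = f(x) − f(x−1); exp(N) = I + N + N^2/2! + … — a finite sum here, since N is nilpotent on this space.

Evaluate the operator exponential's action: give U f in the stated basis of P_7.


the image equals g(x) = -6x^4 - (55/2)x^3 - (21/2)x^2 + 24x - 5/2

order-1 term: -24x^3 + (51/2)x^2 - (27/2)x + 5/2
order-2 term: -36x^2 + (123/2)x - 63/2
order-3 term: -24x + 65/2
order-4 term: -6
the series for exp(∇) f terminates at order 4
exp(∇) f = -6x^4 - (55/2)x^3 - (21/2)x^2 + 24x - 5/2


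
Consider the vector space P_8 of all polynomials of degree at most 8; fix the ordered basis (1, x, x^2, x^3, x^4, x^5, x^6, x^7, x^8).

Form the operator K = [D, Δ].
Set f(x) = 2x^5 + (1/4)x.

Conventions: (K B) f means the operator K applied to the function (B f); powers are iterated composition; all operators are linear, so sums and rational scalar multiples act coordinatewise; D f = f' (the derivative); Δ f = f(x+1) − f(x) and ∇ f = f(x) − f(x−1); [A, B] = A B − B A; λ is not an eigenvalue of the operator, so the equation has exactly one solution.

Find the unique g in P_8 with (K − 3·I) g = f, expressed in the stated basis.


write g with unknown coordinates in the stated basis and equate coefficients in (K − 3·I) g = f
solving from the highest basis element down gives g = -(2/3)x^5 - (1/12)x
check: K g = 0
so K g − 3·g = 2x^5 + (1/4)x = f ✓

the image equals g(x) = -(2/3)x^5 - (1/12)x


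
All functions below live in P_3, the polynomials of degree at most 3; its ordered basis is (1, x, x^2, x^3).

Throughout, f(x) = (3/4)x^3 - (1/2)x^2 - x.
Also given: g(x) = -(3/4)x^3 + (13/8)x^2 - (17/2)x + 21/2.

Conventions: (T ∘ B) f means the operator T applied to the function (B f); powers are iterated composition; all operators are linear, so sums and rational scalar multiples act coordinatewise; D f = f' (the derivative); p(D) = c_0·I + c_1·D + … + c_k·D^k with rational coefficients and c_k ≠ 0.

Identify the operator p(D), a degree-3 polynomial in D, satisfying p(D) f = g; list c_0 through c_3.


p(D) = -I + (1/2)·D − 2·D^2 + 2·D^3, i.e. c_0 = -1, c_1 = 1/2, c_2 = -2, c_3 = 2

D^0 f = (3/4)x^3 - (1/2)x^2 - x
D^1 f = (9/4)x^2 - x - 1
D^2 f = (9/2)x - 1
D^3 f = 9/2
matching coefficients of g against c_0 f + c_1 Df + … from the top degree down determines the c_i
solution: c_0 = -1, c_1 = 1/2, c_2 = -2, c_3 = 2


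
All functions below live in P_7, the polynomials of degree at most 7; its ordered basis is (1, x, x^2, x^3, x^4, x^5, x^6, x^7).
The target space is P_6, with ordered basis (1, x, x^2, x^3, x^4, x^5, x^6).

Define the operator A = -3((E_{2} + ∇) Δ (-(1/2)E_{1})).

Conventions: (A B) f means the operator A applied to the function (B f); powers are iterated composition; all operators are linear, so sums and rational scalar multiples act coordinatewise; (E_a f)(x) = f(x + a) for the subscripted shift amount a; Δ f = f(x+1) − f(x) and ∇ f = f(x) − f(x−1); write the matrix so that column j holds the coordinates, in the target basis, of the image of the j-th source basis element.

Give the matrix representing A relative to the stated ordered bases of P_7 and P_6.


image of 1: 0
image of x: 3/2
image of x^2: 3x + 27/2
image of x^3: (9/2)x^2 + (81/2)x + 129/2
image of x^4: 6x^3 + 81x^2 + 258x + 567/2
image of x^5: (15/2)x^4 + 135x^3 + 645x^2 + (2835/2)x + 2433/2
image of x^6: 9x^5 + (405/2)x^4 + 1290x^3 + (8505/2)x^2 + 7299x + 10287/2
image of x^7: (21/2)x^6 + (567/2)x^5 + (4515/2)x^4 + (19845/2)x^3 + (51093/2)x^2 + (72009/2)x + 42969/2
each image's coordinates form column j of the matrix

the matrix is [[0, 3/2, 27/2, 129/2, 567/2, 2433/2, 10287/2, 42969/2]; [0, 0, 3, 81/2, 258, 2835/2, 7299, 72009/2]; [0, 0, 0, 9/2, 81, 645, 8505/2, 51093/2]; [0, 0, 0, 0, 6, 135, 1290, 19845/2]; [0, 0, 0, 0, 0, 15/2, 405/2, 4515/2]; [0, 0, 0, 0, 0, 0, 9, 567/2]; [0, 0, 0, 0, 0, 0, 0, 21/2]] (rows listed top to bottom)


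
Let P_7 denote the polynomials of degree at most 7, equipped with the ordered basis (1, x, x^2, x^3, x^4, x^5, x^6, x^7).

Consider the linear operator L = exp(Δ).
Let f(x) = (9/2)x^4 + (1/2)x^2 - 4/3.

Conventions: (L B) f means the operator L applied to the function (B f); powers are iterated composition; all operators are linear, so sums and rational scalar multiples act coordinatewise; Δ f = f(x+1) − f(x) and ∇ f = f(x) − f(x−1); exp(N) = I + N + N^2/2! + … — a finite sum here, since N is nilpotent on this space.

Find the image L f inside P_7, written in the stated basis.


order-1 term: 18x^3 + 27x^2 + 19x + 5
order-2 term: 27x^2 + 54x + 32
order-3 term: 18x + 27
order-4 term: 9/2
the series for exp(Δ) f terminates at order 4
exp(Δ) f = (9/2)x^4 + 18x^3 + (109/2)x^2 + 91x + 403/6

g(x) = (9/2)x^4 + 18x^3 + (109/2)x^2 + 91x + 403/6


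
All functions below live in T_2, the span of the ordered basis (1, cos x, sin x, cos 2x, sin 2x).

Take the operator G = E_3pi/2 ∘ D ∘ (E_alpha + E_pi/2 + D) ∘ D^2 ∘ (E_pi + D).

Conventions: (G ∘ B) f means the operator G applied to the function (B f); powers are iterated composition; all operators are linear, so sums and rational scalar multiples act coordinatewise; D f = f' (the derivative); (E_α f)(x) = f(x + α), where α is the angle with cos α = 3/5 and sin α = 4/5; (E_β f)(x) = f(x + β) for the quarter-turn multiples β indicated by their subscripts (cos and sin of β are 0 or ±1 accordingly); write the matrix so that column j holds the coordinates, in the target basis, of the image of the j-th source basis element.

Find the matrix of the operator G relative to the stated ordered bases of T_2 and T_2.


image of 1: 0
image of cos x: (17/5)cos x - (11/5)sin x
image of sin x: (11/5)cos x + (17/5)sin x
image of cos 2x: -(16/5)cos 2x + (288/5)sin 2x
image of sin 2x: -(288/5)cos 2x - (16/5)sin 2x
each image's coordinates form column j of the matrix

the matrix is [[0, 0, 0, 0, 0]; [0, 17/5, 11/5, 0, 0]; [0, -11/5, 17/5, 0, 0]; [0, 0, 0, -16/5, -288/5]; [0, 0, 0, 288/5, -16/5]] (rows listed top to bottom)


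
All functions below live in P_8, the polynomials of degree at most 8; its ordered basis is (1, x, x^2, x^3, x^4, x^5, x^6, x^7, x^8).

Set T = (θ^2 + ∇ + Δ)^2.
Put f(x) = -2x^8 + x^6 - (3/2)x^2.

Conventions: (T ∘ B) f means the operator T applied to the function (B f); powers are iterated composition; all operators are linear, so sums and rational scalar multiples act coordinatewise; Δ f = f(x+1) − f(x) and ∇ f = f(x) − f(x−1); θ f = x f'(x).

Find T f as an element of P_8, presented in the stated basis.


θ f = -16x^8 + 6x^6 - 3x^2
θ θ f = -128x^8 + 36x^6 - 6x^2
∇ f = -16x^7 + 56x^6 - 106x^5 + 125x^4 - 92x^3 + 41x^2 - 13x + 5/2
Δ f = -16x^7 - 56x^6 - 106x^5 - 125x^4 - 92x^3 - 41x^2 - 13x - 5/2
(θ^2 + ∇ + Δ) f = -128x^8 - 32x^7 + 36x^6 - 212x^5 - 184x^3 - 6x^2 - 26x
θ (θ^2 + ∇ + Δ) f = -1024x^8 - 224x^7 + 216x^6 - 1060x^5 - 552x^3 - 12x^2 - 26x
θ θ (θ^2 + ∇ + Δ) f = -8192x^8 - 1568x^7 + 1296x^6 - 5300x^5 - 1656x^3 - 24x^2 - 26x
∇ (θ^2 + ∇ + Δ) f = -1024x^7 + 3360x^6 - 6280x^5 + 6240x^4 - 3208x^3 - 300x^2 + 1016x - 356
Δ (θ^2 + ∇ + Δ) f = -1024x^7 - 3808x^6 - 7624x^5 - 10600x^4 - 9688x^3 - 6388x^2 - 2656x - 552
(θ^2 + ∇ + Δ) (θ^2 + ∇ + Δ) f = -8192x^8 - 3616x^7 + 848x^6 - 19204x^5 - 4360x^4 - 14552x^3 - 6712x^2 - 1666x - 908

the result is g(x) = -8192x^8 - 3616x^7 + 848x^6 - 19204x^5 - 4360x^4 - 14552x^3 - 6712x^2 - 1666x - 908


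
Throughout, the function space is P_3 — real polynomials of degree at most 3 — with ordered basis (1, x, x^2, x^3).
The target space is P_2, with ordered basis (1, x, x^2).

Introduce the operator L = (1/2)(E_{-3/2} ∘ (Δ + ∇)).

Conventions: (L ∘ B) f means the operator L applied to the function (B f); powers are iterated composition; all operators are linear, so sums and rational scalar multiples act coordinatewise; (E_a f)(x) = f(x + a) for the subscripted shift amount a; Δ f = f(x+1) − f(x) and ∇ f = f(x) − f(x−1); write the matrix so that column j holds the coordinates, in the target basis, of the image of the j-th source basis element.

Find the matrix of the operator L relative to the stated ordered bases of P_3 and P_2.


image of 1: 0
image of x: 1
image of x^2: 2x - 3
image of x^3: 3x^2 - 9x + 31/4
each image's coordinates form column j of the matrix

the matrix is [[0, 1, -3, 31/4]; [0, 0, 2, -9]; [0, 0, 0, 3]] (rows listed top to bottom)


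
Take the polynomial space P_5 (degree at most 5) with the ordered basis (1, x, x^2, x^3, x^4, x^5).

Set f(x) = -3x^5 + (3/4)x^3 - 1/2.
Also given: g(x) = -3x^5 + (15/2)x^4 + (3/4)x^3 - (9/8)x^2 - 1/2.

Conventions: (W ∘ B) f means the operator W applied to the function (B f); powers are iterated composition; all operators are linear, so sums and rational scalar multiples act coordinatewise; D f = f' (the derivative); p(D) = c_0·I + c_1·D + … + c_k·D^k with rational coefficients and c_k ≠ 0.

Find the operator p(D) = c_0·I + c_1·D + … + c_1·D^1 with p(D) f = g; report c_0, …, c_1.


D^0 f = -3x^5 + (3/4)x^3 - 1/2
D^1 f = -15x^4 + (9/4)x^2
matching coefficients of g against c_0 f + c_1 Df + … from the top degree down determines the c_i
solution: c_0 = 1, c_1 = -1/2

p(D) = I − (1/2)·D, i.e. c_0 = 1, c_1 = -1/2


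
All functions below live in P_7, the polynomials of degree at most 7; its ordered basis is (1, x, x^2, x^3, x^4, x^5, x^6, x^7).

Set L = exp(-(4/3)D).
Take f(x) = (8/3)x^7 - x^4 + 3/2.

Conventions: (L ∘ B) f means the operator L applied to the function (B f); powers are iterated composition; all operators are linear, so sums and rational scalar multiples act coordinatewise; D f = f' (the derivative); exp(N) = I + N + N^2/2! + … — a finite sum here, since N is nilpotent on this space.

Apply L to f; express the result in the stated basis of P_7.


order-1 term: -(224/9)x^6 + (16/3)x^3
order-2 term: (896/9)x^5 - (32/3)x^2
order-3 term: -(17920/81)x^4 + (256/27)x
order-4 term: (71680/243)x^3 - 256/81
order-5 term: -(57344/243)x^2
order-6 term: (229376/2187)x
order-7 term: -131072/6561
the series for exp(-(4/3)D) f terminates at order 7
exp(-(4/3)D) f = (8/3)x^7 - (224/9)x^6 + (896/9)x^5 - (18001/81)x^4 + (72976/243)x^3 - (59936/243)x^2 + (250112/2187)x - 283933/13122

the result is g(x) = (8/3)x^7 - (224/9)x^6 + (896/9)x^5 - (18001/81)x^4 + (72976/243)x^3 - (59936/243)x^2 + (250112/2187)x - 283933/13122


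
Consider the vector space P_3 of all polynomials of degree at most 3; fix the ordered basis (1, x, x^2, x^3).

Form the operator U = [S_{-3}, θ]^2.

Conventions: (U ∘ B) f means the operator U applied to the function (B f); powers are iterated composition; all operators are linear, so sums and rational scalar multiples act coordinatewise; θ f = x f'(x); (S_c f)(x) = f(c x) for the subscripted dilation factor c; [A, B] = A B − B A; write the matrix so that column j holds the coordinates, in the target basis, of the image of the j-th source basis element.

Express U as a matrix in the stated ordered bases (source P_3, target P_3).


the matrix is [[0, 0, 0, 0]; [0, 0, 0, 0]; [0, 0, 0, 0]; [0, 0, 0, 0]] (rows listed top to bottom)

image of 1: 0
image of x: 0
image of x^2: 0
image of x^3: 0
each image's coordinates form column j of the matrix
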